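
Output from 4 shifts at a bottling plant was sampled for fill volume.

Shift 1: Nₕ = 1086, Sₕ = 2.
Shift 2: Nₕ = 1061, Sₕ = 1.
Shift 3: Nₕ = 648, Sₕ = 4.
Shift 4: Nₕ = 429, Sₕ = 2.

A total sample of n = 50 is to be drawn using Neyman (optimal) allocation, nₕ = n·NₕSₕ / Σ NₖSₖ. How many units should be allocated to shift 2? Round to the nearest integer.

8

1: NₕSₕ = 1086·2 = 2172
2: NₕSₕ = 1061·1 = 1061
3: NₕSₕ = 648·4 = 2592
4: NₕSₕ = 429·2 = 858
Σ NₕSₕ = 6683.
n_2 = 50·1061/6683 = 7.938... → 8.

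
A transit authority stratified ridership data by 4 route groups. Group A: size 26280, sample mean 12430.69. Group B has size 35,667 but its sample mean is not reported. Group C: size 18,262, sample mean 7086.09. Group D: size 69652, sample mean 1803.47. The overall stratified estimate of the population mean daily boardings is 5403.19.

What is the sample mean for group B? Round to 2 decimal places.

6393.23

N = 26280 + 35667 + 18262 + 69652 = 149861.
Overall total = μ·N = 5403.19·149861 = 809727456.59.
Subtract the known strata: 26280·12430.69 + 18262·7086.09 + 69652·1803.47 = 581700001.22.
Remaining total for group B: 809727456.59 − 581700001.22 = 228027455.37.
Divide by its size: 228027455.37 / 35667 = 6393.2334... → 6393.23.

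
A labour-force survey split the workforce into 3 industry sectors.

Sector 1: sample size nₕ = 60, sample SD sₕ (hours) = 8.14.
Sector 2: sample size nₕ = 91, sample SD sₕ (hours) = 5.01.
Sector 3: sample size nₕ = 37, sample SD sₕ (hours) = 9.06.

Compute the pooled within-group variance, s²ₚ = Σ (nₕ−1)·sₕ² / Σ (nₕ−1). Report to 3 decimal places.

1: (60−1)·8.14² = 59·66.2596 = 3909.3164
2: (91−1)·5.01² = 90·25.1001 = 2259.009
3: (37−1)·9.06² = 36·82.0836 = 2955.0096
Numerator = 9123.335; denominator = Σ(nₕ−1) = 185.
s²ₚ = 9123.335/185 = 49.31532... → 49.315.

49.315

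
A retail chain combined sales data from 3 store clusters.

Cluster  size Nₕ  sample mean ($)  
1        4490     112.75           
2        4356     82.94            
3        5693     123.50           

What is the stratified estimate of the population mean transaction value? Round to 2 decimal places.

N = 14539; weights Wₕ = Nₕ/N = (0.3088, 0.2996, 0.3916).
x̄_st = Σ Wₕ·x̄ₕ = 0.3088·112.75 + 0.2996·82.94 + 0.3916·123.50 ≈ 108.0280...
→ 108.03.

108.03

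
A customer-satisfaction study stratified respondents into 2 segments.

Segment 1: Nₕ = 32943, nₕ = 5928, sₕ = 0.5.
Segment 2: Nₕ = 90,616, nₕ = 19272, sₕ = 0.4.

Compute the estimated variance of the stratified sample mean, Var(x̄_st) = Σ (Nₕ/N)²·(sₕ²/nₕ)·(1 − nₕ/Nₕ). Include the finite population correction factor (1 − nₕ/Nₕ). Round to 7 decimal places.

N = 123559. Term for each stratum: Wₕ²sₕ²/nₕ·(1−nₕ/Nₕ).
Var(x̄_st) = 0.0000024584 + 0.0000035157 = 0.0000059741 → 0.0000060.

0.0000060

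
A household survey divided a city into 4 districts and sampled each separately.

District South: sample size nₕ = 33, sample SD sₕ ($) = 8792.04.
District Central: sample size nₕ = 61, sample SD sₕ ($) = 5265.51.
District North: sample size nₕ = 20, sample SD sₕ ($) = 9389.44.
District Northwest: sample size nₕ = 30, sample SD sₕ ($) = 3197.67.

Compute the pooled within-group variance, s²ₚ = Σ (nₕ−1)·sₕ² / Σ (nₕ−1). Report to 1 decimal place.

43633803.5

South: (33−1)·8792.04² = 32·77299967.3616 = 2473598955.5712
Central: (61−1)·5265.51² = 60·27725595.5601 = 1663535733.606
North: (20−1)·9389.44² = 19·88161583.5136 = 1675070086.7584
Northwest: (30−1)·3197.67² = 29·10225093.4289 = 296527709.4381
Numerator = 6108732485.3737; denominator = Σ(nₕ−1) = 140.
s²ₚ = 6108732485.3737/140 = 43633803.467... → 43633803.5.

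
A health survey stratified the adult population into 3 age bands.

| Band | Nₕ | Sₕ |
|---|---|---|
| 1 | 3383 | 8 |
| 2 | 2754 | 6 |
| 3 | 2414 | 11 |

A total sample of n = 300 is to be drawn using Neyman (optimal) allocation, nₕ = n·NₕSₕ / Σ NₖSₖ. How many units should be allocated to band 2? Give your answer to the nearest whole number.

71

1: NₕSₕ = 3383·8 = 27064
2: NₕSₕ = 2754·6 = 16524
3: NₕSₕ = 2414·11 = 26554
Σ NₕSₕ = 70142.
n_2 = 300·16524/70142 = 70.674... → 71.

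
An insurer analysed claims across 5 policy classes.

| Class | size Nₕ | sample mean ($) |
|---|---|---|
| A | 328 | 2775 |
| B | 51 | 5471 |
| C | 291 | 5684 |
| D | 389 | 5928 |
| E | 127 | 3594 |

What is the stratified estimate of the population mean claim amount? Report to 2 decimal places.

N = 328 + 51 + 291 + 389 + 127 = 1186.
Overall mean = Σ (Nₕ/N)·x̄ₕ — weight by population share, not a simple average.
Σ Nₕx̄ₕ = 328·2775 + 51·5471 + 291·5684 + 389·5928 + 127·3594 = 910200 + 279021 + 1654044 + 2305992 + 456438 = 5605695.
Divide by N: 5605695 / 1186 = 4726.5556... → 4726.56.

4726.56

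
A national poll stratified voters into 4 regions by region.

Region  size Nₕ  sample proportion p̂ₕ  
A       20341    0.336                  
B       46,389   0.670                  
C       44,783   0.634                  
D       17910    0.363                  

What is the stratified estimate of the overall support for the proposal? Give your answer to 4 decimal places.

0.5626

Wₕ = Nₕ/N with N = 129423: 0.1572, 0.3584, 0.3460, 0.1384.
p̂_st = 0.1572·0.336 + 0.3584·0.670 + 0.3460·0.634 + 0.1384·0.363 ≈ 0.562566... → 0.5626.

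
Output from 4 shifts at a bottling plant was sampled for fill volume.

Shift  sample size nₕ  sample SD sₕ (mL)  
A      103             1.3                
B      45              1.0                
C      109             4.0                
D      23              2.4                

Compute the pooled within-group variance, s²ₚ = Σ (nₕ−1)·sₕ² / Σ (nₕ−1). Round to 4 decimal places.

Degrees of freedom: 102 + 44 + 108 + 22 = 276.
Σ(nₕ−1)sₕ² = 102·1.69 + 44·1 + 108·16 + 22·5.76 = 2071.1.
s²ₚ = 2071.1 / 276 = 7.503986... → 7.5040.

7.5040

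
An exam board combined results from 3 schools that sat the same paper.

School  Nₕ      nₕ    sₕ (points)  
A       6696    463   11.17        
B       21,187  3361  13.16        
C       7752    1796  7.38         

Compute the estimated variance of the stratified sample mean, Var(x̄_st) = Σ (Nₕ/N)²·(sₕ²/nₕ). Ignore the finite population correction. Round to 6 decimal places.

0.029165

N = 35635; Wₕ = Nₕ/N.
school A: (6696/35635)²·11.17²/463 = 0.009514867
school B: (21187/35635)²·13.16²/3361 = 0.018214979
school C: (7752/35635)²·7.38²/1796 = 0.001435094
Sum = 0.029164940 → 0.029165.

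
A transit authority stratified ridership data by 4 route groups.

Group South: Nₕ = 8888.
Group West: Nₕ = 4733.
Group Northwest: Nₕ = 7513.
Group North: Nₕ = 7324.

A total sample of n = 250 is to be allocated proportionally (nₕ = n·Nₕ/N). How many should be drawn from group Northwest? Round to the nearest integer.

N = 8888 + 4733 + 7513 + 7324 = 28458.
n_Northwest = 250·7513/28458 = 66.001... → 66.

66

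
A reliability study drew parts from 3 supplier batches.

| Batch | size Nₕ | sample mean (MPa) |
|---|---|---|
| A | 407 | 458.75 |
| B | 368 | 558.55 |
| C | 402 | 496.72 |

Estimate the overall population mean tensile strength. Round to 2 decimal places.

N = 1177; weights Wₕ = Nₕ/N = (0.3458, 0.3127, 0.3415).
x̄_st = Σ Wₕ·x̄ₕ = 0.3458·458.75 + 0.3127·558.55 + 0.3415·496.72 ≈ 502.9219...
→ 502.92.

502.92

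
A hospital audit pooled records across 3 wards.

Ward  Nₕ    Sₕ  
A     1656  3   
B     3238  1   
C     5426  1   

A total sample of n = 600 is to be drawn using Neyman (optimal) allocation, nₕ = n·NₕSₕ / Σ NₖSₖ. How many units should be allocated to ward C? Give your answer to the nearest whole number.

Σ NₕSₕ = 1656·3 + 3238·1 + 5426·1 = 13632.
Share for C: 5426/13632 = 0.39803.
n_C = 600 × 0.39803 = 238.820... → 239.

239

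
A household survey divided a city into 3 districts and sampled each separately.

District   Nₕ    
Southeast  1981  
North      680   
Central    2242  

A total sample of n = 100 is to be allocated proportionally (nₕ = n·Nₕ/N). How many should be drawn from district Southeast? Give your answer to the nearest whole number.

N = 1981 + 680 + 2242 = 4903.
n_Southeast = 100·1981/4903 = 40.404... → 40.

40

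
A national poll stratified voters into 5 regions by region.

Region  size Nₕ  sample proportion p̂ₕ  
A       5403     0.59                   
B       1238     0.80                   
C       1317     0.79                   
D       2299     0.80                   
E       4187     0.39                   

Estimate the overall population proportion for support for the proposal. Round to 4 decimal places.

Wₕ = Nₕ/N with N = 14444: 0.3741, 0.0857, 0.0912, 0.1592, 0.2899.
p̂_st = 0.3741·0.59 + 0.0857·0.80 + 0.0912·0.79 + 0.1592·0.80 + 0.2899·0.39 ≈ 0.601684... → 0.6017.

0.6017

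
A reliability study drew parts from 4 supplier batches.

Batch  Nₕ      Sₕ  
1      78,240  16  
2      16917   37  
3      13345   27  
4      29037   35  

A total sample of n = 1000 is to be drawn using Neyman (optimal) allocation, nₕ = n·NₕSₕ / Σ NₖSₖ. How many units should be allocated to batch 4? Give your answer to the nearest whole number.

312

Σ NₕSₕ = 78240·16 + 16917·37 + 13345·27 + 29037·35 = 3254379.
Share for 4: 1016295/3254379 = 0.31229.
n_4 = 1000 × 0.31229 = 312.285... → 312.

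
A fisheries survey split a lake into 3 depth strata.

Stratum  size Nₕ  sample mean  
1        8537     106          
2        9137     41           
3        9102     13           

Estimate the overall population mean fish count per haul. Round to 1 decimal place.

N = 26776; weights Wₕ = Nₕ/N = (0.3188, 0.3412, 0.3399).
x̄_st = Σ Wₕ·x̄ₕ = 0.3188·106 + 0.3412·41 + 0.3399·13 ≈ 52.206...
→ 52.2.

52.2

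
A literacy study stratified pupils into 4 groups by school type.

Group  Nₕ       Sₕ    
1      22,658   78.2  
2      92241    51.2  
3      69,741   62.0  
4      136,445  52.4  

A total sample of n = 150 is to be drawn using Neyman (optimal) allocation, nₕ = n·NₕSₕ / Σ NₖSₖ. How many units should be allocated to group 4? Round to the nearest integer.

Σ NₕSₕ = 22658·78.2 + 92241·51.2 + 69741·62.0 + 136445·52.4 = 17968254.8.
Share for 4: 7149718/17968254.8 = 0.39791.
n_4 = 150 × 0.39791 = 59.686... → 60.

60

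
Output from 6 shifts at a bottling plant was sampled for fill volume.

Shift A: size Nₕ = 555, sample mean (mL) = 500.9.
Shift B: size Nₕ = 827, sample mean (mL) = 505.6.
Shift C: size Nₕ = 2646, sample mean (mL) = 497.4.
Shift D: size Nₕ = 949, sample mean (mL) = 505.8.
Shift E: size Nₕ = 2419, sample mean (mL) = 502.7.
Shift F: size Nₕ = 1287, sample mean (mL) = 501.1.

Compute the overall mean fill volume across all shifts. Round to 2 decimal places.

x̄_st = (Σ Nₕx̄ₕ) / (Σ Nₕ) = (555·500.9 + 827·505.6 + 2646·497.4 + 949·505.8 + 2419·502.7 + 1287·501.1) / 8683
= 4353202.3 / 8683 = 501.3477... → 501.35.

501.35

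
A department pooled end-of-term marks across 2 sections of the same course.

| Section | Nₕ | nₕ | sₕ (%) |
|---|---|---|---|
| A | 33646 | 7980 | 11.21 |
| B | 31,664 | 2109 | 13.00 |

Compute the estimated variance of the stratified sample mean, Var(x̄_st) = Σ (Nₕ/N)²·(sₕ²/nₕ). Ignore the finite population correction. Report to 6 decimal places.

0.023015

N = 65310. Term for each stratum: Wₕ²sₕ²/nₕ.
Var(x̄_st) = 0.004179418 + 0.018835724 = 0.023015142 → 0.023015.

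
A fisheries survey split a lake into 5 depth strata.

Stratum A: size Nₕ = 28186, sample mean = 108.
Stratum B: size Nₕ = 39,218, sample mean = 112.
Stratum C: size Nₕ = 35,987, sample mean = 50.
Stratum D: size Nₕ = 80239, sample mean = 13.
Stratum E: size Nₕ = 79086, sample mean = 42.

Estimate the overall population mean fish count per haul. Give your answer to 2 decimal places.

51.77

N = 262716; weights Wₕ = Nₕ/N = (0.1073, 0.1493, 0.1370, 0.3054, 0.3010).
x̄_st = Σ Wₕ·x̄ₕ = 0.1073·108 + 0.1493·112 + 0.1370·50 + 0.3054·13 + 0.3010·42 ≈ 51.7691...
→ 51.77.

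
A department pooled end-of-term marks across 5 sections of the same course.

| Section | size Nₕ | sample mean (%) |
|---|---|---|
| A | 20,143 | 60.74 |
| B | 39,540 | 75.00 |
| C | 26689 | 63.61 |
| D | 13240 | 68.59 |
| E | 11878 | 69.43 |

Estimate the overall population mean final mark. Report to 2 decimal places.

N = 111490; weights Wₕ = Nₕ/N = (0.1807, 0.3547, 0.2394, 0.1188, 0.1065).
x̄_st = Σ Wₕ·x̄ₕ = 0.1807·60.74 + 0.3547·75.00 + 0.2394·63.61 + 0.1188·68.59 + 0.1065·69.43 ≈ 68.3424...
→ 68.34.

68.34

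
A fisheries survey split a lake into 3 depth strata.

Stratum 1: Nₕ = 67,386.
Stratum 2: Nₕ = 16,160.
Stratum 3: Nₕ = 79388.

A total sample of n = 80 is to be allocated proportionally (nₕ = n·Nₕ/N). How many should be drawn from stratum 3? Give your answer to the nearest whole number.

N = 67386 + 16160 + 79388 = 162934.
n_3 = 80·79388/162934 = 38.979... → 39.

39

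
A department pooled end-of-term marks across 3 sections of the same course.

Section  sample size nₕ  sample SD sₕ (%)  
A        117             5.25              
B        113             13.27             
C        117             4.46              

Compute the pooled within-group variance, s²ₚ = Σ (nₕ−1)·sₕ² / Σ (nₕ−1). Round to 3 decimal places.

73.335

Degrees of freedom: 116 + 112 + 116 = 344.
Σ(nₕ−1)sₕ² = 116·27.5625 + 112·176.0929 + 116·19.8916 = 25227.0804.
s²ₚ = 25227.0804 / 344 = 73.33454... → 73.335.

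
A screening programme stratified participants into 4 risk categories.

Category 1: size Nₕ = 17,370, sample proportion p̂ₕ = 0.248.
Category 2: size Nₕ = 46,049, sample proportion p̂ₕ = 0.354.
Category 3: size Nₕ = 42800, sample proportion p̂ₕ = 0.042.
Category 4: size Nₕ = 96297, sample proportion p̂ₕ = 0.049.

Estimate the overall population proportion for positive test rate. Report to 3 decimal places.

0.134

Wₕ = Nₕ/N with N = 202516: 0.0858, 0.2274, 0.2113, 0.4755.
p̂_st = 0.0858·0.248 + 0.2274·0.354 + 0.2113·0.042 + 0.4755·0.049 ≈ 0.13394... → 0.134.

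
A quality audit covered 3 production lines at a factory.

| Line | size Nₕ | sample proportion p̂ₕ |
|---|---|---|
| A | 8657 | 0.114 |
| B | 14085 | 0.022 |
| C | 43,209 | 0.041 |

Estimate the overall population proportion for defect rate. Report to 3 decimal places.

Wₕ = Nₕ/N with N = 65951: 0.1313, 0.2136, 0.6552.
p̂_st = 0.1313·0.114 + 0.2136·0.022 + 0.6552·0.041 ≈ 0.04652... → 0.047.

0.047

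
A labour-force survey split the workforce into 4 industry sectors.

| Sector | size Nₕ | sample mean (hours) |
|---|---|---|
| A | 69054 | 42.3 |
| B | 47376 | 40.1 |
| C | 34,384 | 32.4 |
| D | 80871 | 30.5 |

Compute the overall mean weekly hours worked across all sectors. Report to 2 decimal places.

36.26

x̄_st = (Σ Nₕx̄ₕ) / (Σ Nₕ) = (69054·42.3 + 47376·40.1 + 34384·32.4 + 80871·30.5) / 231685
= 8401368.9 / 231685 = 36.2620... → 36.26.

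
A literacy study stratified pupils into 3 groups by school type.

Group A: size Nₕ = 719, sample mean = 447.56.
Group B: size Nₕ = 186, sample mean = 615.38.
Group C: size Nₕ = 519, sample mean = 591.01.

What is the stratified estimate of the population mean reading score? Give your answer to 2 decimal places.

521.76

N = 719 + 186 + 519 = 1424.
The stratified mean weights each stratum mean by its population share Nₕ/N.
Σ Nₕx̄ₕ = 719·447.56 + 186·615.38 + 519·591.01 = 321795.64 + 114460.68 + 306734.19 = 742990.51.
Divide by N: 742990.51 / 1424 = 521.7630... → 521.76.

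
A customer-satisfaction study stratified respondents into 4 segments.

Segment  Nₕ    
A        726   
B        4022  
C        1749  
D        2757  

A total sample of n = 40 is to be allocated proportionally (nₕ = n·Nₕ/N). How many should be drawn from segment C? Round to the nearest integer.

8

N = 726 + 4022 + 1749 + 2757 = 9254.
n_C = 40·1749/9254 = 7.560... → 8.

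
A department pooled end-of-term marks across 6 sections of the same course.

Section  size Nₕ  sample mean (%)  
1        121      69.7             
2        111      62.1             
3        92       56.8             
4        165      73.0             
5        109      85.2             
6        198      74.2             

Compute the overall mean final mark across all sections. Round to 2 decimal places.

x̄_st = (Σ Nₕx̄ₕ) / (Σ Nₕ) = (121·69.7 + 111·62.1 + 92·56.8 + 165·73.0 + 109·85.2 + 198·74.2) / 796
= 56575.8 / 796 = 71.0751... → 71.08.

71.08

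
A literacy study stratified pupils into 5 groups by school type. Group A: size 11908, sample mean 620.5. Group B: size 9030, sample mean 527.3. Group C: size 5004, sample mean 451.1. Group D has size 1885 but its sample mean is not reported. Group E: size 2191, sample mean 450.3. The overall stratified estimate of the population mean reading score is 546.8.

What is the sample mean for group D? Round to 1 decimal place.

540.8

Σ Nₕx̄ₕ = N·μ, so 1885·x̄_D = 30018·546.8 − (11908·620.5 + 9030·527.3 + 5004·451.1 + 2191·450.3).
= 16413842.4 − 15394344.7 = 1019497.7.
x̄_D = 1019497.7 / 1885 = 540.848... → 540.8.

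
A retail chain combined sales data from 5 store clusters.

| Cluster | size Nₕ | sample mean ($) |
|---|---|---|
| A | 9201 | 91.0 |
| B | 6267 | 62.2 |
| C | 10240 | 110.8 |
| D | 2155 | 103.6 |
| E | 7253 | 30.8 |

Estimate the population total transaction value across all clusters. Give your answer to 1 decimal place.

2808340.8

Estimate total by summing Nₕ·x̄ₕ over strata.
9201·91.0 + 6267·62.2 + 10240·110.8 + 2155·103.6 + 7253·30.8 = 837291 + 389807.4 + 1134592 + 223258 + 223392.4 = 2808340.8.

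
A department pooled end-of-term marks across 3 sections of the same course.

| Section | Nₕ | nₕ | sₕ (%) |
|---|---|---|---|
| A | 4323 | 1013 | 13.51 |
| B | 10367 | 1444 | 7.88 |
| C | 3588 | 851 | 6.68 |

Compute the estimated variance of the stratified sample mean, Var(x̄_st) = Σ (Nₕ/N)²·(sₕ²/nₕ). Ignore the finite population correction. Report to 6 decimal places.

N = 18278. Term for each stratum: Wₕ²sₕ²/nₕ.
Var(x̄_st) = 0.010078929 + 0.013833564 + 0.002020556 = 0.025933049 → 0.025933.

0.025933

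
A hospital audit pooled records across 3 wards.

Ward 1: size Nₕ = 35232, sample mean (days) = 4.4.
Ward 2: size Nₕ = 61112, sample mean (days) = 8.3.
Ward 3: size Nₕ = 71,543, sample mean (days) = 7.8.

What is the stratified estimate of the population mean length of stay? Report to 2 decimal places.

N = 167887; weights Wₕ = Nₕ/N = (0.2099, 0.3640, 0.4261).
x̄_st = Σ Wₕ·x̄ₕ = 0.2099·4.4 + 0.3640·8.3 + 0.4261·7.8 ≈ 7.2685...
→ 7.27.

7.27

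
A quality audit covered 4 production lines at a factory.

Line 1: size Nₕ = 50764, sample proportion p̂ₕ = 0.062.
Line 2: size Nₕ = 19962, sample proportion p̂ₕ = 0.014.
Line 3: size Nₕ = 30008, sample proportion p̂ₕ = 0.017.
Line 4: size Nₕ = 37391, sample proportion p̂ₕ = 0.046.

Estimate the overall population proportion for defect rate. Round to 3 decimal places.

0.041

N = 50764 + 19962 + 30008 + 37391 = 138125.
Overall proportion = Σ (Nₕ/N)·p̂ₕ.
Σ Nₕp̂ₕ = 3147.368 + 279.468 + 510.136 + 1719.986 = 5656.958.
5656.958 / 138125 = 0.04096... → 0.041.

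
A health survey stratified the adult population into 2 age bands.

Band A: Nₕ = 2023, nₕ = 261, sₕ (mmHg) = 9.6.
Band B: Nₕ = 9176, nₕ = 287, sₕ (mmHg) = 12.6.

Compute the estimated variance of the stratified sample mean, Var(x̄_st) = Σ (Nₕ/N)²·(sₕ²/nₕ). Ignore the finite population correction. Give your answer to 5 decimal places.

0.38289

N = 11199. Term for each stratum: Wₕ²sₕ²/nₕ.
Var(x̄_st) = 0.01152220 + 0.37137060 = 0.38289279 → 0.38289.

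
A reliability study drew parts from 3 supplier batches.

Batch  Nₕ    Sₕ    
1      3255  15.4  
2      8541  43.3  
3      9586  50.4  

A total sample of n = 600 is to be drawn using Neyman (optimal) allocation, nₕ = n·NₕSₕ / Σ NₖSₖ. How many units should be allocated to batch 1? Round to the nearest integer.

1: NₕSₕ = 3255·15.4 = 50127
2: NₕSₕ = 8541·43.3 = 369825.3
3: NₕSₕ = 9586·50.4 = 483134.4
Σ NₕSₕ = 903086.7.
n_1 = 600·50127/903086.7 = 33.304... → 33.

33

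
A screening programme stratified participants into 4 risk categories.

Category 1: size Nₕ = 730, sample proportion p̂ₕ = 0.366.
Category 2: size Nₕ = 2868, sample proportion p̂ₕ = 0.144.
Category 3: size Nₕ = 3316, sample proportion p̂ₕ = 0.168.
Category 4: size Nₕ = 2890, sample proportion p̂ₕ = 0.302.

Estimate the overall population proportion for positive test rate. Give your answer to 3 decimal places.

0.215

Wₕ = Nₕ/N with N = 9804: 0.0745, 0.2925, 0.3382, 0.2948.
p̂_st = 0.0745·0.366 + 0.2925·0.144 + 0.3382·0.168 + 0.2948·0.302 ≈ 0.21522... → 0.215.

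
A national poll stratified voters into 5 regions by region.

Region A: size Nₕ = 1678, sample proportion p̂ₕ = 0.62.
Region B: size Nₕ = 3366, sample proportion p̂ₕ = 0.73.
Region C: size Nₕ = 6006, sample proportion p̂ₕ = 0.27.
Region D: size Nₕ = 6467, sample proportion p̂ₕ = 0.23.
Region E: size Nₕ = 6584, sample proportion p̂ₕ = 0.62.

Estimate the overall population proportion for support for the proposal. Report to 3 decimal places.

N = 1678 + 3366 + 6006 + 6467 + 6584 = 24101.
Overall proportion = Σ (Nₕ/N)·p̂ₕ.
Σ Nₕp̂ₕ = 1040.36 + 2457.18 + 1621.62 + 1487.41 + 4082.08 = 10688.65.
10688.65 / 24101 = 0.44349... → 0.443.

0.443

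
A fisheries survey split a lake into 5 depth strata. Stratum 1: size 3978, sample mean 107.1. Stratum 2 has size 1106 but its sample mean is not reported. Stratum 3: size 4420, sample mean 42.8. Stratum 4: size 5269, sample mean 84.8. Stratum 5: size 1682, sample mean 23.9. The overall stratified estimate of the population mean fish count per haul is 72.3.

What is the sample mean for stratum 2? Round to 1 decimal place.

79.1

Σ Nₕx̄ₕ = N·μ, so 1106·x̄_2 = 16455·72.3 − (3978·107.1 + 4420·42.8 + 5269·84.8 + 1682·23.9).
= 1189696.5 − 1102230.8 = 87465.7.
x̄_2 = 87465.7 / 1106 = 79.083... → 79.1.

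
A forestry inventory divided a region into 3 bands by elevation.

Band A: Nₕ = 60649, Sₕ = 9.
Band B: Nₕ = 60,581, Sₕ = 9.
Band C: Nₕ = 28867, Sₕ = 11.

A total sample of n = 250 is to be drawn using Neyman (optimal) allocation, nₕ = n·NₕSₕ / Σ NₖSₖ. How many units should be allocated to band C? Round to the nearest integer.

Σ NₕSₕ = 60649·9 + 60581·9 + 28867·11 = 1408607.
Share for C: 317537/1408607 = 0.22543.
n_C = 250 × 0.22543 = 56.357... → 56.

56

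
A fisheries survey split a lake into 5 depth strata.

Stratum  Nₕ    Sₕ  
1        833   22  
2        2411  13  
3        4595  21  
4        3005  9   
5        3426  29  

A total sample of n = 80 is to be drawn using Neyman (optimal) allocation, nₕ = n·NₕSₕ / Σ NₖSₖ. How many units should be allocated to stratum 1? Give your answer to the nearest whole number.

1: NₕSₕ = 833·22 = 18326
2: NₕSₕ = 2411·13 = 31343
3: NₕSₕ = 4595·21 = 96495
4: NₕSₕ = 3005·9 = 27045
5: NₕSₕ = 3426·29 = 99354
Σ NₕSₕ = 272563.
n_1 = 80·18326/272563 = 5.379... → 5.

5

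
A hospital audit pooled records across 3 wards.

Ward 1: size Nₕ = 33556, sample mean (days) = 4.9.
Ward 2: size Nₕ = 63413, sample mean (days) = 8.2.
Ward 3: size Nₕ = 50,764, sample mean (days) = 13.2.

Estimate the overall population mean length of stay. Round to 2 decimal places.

9.17

N = 33556 + 63413 + 50764 = 147733.
Overall mean = Σ (Nₕ/N)·x̄ₕ — weight by population share, not a simple average.
Σ Nₕx̄ₕ = 33556·4.9 + 63413·8.2 + 50764·13.2 = 164424.4 + 519986.6 + 670084.8 = 1354495.8.
Divide by N: 1354495.8 / 147733 = 9.1685... → 9.17.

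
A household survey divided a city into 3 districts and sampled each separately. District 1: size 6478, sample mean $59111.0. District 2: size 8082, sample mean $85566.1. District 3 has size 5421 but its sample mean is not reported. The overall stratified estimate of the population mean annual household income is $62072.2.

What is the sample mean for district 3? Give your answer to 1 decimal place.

30584.5

N = 6478 + 8082 + 5421 = 19981.
Overall total = μ·N = 62072.2·19981 = 1240264628.2.
Subtract the known strata: 6478·59111.0 + 8082·85566.1 = 1074466278.2.
Remaining total for district 3: 1240264628.2 − 1074466278.2 = 165798350.
Divide by its size: 165798350 / 5421 = 30584.459... → 30584.5.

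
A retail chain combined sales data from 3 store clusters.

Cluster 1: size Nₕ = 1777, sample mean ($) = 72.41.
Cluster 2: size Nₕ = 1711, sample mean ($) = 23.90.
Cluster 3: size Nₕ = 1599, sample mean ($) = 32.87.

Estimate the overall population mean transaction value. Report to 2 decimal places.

x̄_st = (Σ Nₕx̄ₕ) / (Σ Nₕ) = (1777·72.41 + 1711·23.90 + 1599·32.87) / 5087
= 222124.6 / 5087 = 43.6651... → 43.67.

43.67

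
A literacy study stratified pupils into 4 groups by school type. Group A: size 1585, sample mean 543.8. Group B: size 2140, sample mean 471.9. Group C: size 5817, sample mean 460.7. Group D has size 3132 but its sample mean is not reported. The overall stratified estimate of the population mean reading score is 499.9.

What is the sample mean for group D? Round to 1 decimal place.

Σ Nₕx̄ₕ = N·μ, so 3132·x̄_D = 12674·499.9 − (1585·543.8 + 2140·471.9 + 5817·460.7).
= 6335732.6 − 4551680.9 = 1784051.7.
x̄_D = 1784051.7 / 3132 = 569.621... → 569.6.

569.6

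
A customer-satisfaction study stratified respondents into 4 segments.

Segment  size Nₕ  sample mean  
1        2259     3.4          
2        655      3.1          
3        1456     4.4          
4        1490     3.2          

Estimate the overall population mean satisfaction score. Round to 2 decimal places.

3.56

x̄_st = (Σ Nₕx̄ₕ) / (Σ Nₕ) = (2259·3.4 + 655·3.1 + 1456·4.4 + 1490·3.2) / 5860
= 20885.5 / 5860 = 3.5641... → 3.56.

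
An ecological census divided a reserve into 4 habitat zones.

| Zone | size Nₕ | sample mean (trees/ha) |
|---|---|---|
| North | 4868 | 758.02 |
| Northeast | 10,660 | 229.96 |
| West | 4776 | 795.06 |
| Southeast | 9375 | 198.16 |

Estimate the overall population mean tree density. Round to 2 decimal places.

397.47

N = 4868 + 10660 + 4776 + 9375 = 29679.
Overall mean = Σ (Nₕ/N)·x̄ₕ — weight by population share, not a simple average.
Σ Nₕx̄ₕ = 4868·758.02 + 10660·229.96 + 4776·795.06 + 9375·198.16 = 3690041.36 + 2451373.6 + 3797206.56 + 1857750 = 11796371.52.
Divide by N: 11796371.52 / 29679 = 397.4653... → 397.47.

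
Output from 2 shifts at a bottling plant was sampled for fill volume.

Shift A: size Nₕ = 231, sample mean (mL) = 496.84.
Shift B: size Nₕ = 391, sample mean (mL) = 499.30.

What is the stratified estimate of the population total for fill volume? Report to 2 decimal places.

Population total = Σ Nₕ·x̄ₕ (each stratum's size times its mean).
231·496.84 + 391·499.30 = 114770.04 + 195226.3 = 309996.34.

309996.34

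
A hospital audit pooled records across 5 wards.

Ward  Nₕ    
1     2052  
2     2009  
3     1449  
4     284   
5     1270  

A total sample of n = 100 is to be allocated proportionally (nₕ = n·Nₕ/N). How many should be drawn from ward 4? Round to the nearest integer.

4

Share of ward 4 = 284/7064 = 0.04020.
Allocate 100 × 0.04020 = 4.020... → 4.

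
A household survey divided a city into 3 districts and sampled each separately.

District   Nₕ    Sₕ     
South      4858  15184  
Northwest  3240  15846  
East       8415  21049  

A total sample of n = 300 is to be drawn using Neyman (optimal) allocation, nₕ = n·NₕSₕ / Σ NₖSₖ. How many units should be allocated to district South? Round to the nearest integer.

73

Σ NₕSₕ = 4858·15184 + 3240·15846 + 8415·21049 = 302232247.
Share for South: 73763872/302232247 = 0.24406.
n_South = 300 × 0.24406 = 73.219... → 73.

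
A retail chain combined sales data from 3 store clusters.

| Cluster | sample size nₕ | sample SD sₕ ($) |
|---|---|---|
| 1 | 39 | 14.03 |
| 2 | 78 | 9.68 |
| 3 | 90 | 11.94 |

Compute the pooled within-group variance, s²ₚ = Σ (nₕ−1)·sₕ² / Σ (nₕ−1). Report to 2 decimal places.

1: (39−1)·14.03² = 38·196.8409 = 7479.9542
2: (78−1)·9.68² = 77·93.7024 = 7215.0848
3: (90−1)·11.94² = 89·142.5636 = 12688.1604
Numerator = 27383.1994; denominator = Σ(nₕ−1) = 204.
s²ₚ = 27383.1994/204 = 134.2314... → 134.23.

134.23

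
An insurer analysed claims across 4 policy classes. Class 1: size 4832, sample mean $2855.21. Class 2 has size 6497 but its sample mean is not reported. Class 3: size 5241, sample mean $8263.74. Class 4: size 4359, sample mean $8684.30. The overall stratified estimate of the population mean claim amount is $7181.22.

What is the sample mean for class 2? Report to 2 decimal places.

N = 4832 + 6497 + 5241 + 4359 = 20929.
Overall total = μ·N = 7181.22·20929 = 150295753.38.
Subtract the known strata: 4832·2855.21 + 5241·8263.74 + 4359·8684.30 = 94961499.76.
Remaining total for class 2: 150295753.38 − 94961499.76 = 55334253.62.
Divide by its size: 55334253.62 / 6497 = 8516.8930... → 8516.89.

8516.89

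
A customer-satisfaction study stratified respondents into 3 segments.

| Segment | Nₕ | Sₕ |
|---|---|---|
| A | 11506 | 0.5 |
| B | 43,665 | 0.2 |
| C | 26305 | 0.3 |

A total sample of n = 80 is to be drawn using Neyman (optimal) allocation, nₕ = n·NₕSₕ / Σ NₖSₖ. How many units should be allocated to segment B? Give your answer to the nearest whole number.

A: NₕSₕ = 11506·0.5 = 5753
B: NₕSₕ = 43665·0.2 = 8733
C: NₕSₕ = 26305·0.3 = 7891.5
Σ NₕSₕ = 22377.5.
n_B = 80·8733/22377.5 = 31.221... → 31.

31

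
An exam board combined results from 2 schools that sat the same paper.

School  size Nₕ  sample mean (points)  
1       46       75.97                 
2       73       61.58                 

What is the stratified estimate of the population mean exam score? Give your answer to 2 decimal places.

67.14

N = 119; weights Wₕ = Nₕ/N = (0.3866, 0.6134).
x̄_st = Σ Wₕ·x̄ₕ = 0.3866·75.97 + 0.6134·61.58 ≈ 67.1425...
→ 67.14.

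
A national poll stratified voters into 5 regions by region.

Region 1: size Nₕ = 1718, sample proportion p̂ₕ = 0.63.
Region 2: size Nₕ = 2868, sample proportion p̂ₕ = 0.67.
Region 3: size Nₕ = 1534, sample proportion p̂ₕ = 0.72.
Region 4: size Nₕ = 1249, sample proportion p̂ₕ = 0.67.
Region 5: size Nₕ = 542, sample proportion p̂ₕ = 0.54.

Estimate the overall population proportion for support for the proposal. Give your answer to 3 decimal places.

N = 1718 + 2868 + 1534 + 1249 + 542 = 7911.
Overall proportion = Σ (Nₕ/N)·p̂ₕ.
Σ Nₕp̂ₕ = 1082.34 + 1921.56 + 1104.48 + 836.83 + 292.68 = 5237.89.
5237.89 / 7911 = 0.66210... → 0.662.

0.662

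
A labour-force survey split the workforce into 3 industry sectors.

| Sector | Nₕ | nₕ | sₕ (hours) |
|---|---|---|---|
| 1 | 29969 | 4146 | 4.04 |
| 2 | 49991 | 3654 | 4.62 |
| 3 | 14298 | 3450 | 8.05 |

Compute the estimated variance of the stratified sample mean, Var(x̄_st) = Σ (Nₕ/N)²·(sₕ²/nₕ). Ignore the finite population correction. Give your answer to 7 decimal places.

N = 94258. Term for each stratum: Wₕ²sₕ²/nₕ.
Var(x̄_st) = 0.0003979619 + 0.0016430948 + 0.0004322020 = 0.0024732587 → 0.0024733.

0.0024733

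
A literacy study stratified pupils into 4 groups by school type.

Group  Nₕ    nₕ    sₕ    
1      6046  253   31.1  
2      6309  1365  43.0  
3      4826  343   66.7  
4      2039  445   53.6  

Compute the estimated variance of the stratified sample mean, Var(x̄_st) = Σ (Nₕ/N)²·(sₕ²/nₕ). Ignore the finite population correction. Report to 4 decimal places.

1.4147

N = 19220. Term for each stratum: Wₕ²sₕ²/nₕ.
Var(x̄_st) = 0.3782943 + 0.1459549 + 0.8177592 + 0.0726603 = 1.4146686 → 1.4147.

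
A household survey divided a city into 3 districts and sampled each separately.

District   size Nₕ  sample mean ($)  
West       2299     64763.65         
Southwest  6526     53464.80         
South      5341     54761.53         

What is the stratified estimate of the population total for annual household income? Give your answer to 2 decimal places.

West: 2299·64763.65 = 148891631.35
Southwest: 6526·53464.80 = 348911284.8
South: 5341·54761.53 = 292481331.73
τ̂ = Σ Nₕx̄ₕ = 790284247.88.

790284247.88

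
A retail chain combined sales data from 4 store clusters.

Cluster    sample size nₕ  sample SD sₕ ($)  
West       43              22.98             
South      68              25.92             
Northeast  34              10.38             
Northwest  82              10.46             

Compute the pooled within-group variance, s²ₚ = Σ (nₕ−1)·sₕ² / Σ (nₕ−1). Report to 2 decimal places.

Degrees of freedom: 42 + 67 + 33 + 81 = 223.
Σ(nₕ−1)sₕ² = 42·528.0804 + 67·671.8464 + 33·107.7444 + 81·109.4116 = 79610.9904.
s²ₚ = 79610.9904 / 223 = 357.0000... → 357.00.

357.00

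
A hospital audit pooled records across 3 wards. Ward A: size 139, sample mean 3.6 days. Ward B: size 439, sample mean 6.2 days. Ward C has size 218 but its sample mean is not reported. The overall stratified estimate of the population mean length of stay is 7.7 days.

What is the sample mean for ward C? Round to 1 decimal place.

13.3

N = 139 + 439 + 218 = 796.
Overall total = μ·N = 7.7·796 = 6129.2.
Subtract the known strata: 139·3.6 + 439·6.2 = 3222.2.
Remaining total for ward C: 6129.2 − 3222.2 = 2907.
Divide by its size: 2907 / 218 = 13.335... → 13.3.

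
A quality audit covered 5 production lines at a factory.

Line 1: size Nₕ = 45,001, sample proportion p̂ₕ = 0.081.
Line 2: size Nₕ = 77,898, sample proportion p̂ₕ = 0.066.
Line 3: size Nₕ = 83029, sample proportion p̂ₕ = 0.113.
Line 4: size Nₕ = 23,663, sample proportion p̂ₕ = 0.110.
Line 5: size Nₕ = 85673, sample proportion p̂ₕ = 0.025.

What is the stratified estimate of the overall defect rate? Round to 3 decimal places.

0.073

Wₕ = Nₕ/N with N = 315264: 0.1427, 0.2471, 0.2634, 0.0751, 0.2718.
p̂_st = 0.1427·0.081 + 0.2471·0.066 + 0.2634·0.113 + 0.0751·0.110 + 0.2718·0.025 ≈ 0.07268... → 0.073.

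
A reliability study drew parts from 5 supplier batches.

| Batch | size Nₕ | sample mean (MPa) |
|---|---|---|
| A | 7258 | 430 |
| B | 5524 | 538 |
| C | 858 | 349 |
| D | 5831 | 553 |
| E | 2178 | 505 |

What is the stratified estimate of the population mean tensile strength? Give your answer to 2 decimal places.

N = 21649; weights Wₕ = Nₕ/N = (0.3353, 0.2552, 0.0396, 0.2693, 0.1006).
x̄_st = Σ Wₕ·x̄ₕ = 0.3353·430 + 0.2552·538 + 0.0396·349 + 0.2693·553 + 0.1006·505 ≈ 495.0218...
→ 495.02.

495.02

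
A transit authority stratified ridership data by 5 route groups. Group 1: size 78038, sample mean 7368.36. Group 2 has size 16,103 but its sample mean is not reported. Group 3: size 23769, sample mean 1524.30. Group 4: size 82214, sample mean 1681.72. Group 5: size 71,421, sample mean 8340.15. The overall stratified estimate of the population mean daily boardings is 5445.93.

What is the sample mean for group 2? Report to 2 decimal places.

8299.64

Σ Nₕx̄ₕ = N·μ, so 16103·x̄_2 = 271545·5445.93 − (78038·7368.36 + 23769·1524.30 + 82214·1681.72 + 71421·8340.15).
= 1478815061.85 − 1345165945.61 = 133649116.24.
x̄_2 = 133649116.24 / 16103 = 8299.6408... → 8299.64.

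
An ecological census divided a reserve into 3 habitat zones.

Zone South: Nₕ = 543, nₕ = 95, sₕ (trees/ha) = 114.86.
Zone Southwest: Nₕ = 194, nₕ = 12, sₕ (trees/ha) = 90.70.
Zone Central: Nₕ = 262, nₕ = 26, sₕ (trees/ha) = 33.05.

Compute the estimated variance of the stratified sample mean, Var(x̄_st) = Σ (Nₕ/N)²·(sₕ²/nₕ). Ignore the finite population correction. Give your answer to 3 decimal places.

N = 999. Term for each stratum: Wₕ²sₕ²/nₕ.
Var(x̄_st) = 41.028222 + 25.852694 + 2.889623 = 69.770540 → 69.771.

69.771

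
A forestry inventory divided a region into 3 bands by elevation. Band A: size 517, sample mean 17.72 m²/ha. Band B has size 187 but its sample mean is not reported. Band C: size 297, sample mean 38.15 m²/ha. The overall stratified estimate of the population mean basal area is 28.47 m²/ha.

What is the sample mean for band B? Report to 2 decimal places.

Σ Nₕx̄ₕ = N·μ, so 187·x̄_B = 1001·28.47 − (517·17.72 + 297·38.15).
= 28498.47 − 20491.79 = 8006.68.
x̄_B = 8006.68 / 187 = 42.8165... → 42.82.

42.82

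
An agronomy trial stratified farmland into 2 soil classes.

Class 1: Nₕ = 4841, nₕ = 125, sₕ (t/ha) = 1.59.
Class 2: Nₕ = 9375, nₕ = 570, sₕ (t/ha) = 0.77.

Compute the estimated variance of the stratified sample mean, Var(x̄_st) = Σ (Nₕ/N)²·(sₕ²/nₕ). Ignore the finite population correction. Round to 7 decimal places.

0.0027977

N = 14216. Term for each stratum: Wₕ²sₕ²/nₕ.
Var(x̄_st) = 0.0023453063 + 0.0004523705 = 0.0027976768 → 0.0027977.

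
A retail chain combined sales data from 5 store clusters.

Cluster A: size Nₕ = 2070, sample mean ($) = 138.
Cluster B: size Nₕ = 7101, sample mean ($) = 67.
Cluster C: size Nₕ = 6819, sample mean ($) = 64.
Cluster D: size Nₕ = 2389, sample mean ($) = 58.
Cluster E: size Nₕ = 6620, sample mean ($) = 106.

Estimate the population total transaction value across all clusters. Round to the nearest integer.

A: 2070·138 = 285660
B: 7101·67 = 475767
C: 6819·64 = 436416
D: 2389·58 = 138562
E: 6620·106 = 701720
τ̂ = Σ Nₕx̄ₕ = 2038125.

2038125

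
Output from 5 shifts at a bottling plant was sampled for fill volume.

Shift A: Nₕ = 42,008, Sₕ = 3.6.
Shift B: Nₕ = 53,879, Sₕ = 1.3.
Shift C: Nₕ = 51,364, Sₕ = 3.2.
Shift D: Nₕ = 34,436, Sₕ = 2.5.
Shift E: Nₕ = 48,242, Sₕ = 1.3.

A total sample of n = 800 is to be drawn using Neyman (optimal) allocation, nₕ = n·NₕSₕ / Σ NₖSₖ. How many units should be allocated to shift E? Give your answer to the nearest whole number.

Σ NₕSₕ = 42008·3.6 + 53879·1.3 + 51364·3.2 + 34436·2.5 + 48242·1.3 = 534440.9.
Share for E: 62714.6/534440.9 = 0.11735.
n_E = 800 × 0.11735 = 93.877... → 94.

94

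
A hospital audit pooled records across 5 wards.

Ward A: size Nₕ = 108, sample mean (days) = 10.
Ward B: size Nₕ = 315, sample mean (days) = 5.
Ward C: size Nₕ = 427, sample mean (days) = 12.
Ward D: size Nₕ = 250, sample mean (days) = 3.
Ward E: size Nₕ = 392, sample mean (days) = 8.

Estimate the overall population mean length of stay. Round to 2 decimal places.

7.82

x̄_st = (Σ Nₕx̄ₕ) / (Σ Nₕ) = (108·10 + 315·5 + 427·12 + 250·3 + 392·8) / 1492
= 11665 / 1492 = 7.8184... → 7.82.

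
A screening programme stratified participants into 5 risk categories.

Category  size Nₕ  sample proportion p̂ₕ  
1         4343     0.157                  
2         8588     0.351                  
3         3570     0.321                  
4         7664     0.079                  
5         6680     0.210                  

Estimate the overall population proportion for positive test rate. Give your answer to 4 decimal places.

N = 4343 + 8588 + 3570 + 7664 + 6680 = 30845.
Overall proportion = Σ (Nₕ/N)·p̂ₕ.
Σ Nₕp̂ₕ = 681.851 + 3014.388 + 1145.97 + 605.456 + 1402.8 = 6850.465.
6850.465 / 30845 = 0.222093... → 0.2221.

0.2221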